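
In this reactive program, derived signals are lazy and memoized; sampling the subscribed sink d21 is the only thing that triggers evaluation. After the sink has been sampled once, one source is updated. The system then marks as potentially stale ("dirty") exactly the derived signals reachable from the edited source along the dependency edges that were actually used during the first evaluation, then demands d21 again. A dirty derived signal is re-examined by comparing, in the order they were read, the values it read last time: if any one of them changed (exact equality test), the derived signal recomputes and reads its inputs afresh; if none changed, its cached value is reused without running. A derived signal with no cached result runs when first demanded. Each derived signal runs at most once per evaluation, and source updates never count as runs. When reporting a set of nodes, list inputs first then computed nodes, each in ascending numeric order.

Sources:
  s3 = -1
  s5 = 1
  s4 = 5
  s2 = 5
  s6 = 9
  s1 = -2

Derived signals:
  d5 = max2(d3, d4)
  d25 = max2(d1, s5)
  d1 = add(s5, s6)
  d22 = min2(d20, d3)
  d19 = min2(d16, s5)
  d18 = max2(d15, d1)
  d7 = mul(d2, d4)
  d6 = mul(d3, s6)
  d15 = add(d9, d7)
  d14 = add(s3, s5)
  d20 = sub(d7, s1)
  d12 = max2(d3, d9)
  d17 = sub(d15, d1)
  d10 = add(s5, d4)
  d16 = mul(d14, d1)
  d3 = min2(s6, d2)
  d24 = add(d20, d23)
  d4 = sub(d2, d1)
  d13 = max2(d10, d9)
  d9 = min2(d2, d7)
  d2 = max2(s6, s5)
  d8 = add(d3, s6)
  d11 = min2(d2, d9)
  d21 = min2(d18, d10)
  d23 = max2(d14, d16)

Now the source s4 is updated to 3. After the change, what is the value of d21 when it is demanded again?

Demanding d21 again yields 0.
Note the shortcut — nothing in the graph depends on s4 at all, so no recomputation happens.

First demand of the output computes:
  d1 = add(1, 9) = 10
  d2 = max2(9, 1) = 9
  d4 = sub(9, 10) = -1
  d7 = mul(9, -1) = -9
  d9 = min2(9, -9) = -9
  d10 = add(1, -1) = 0
  d15 = add(-9, -9) = -18
  d18 = max2(-18, 10) = 10
  d21 = min2(10, 0) = 0

After the edit, cleaning proceeds:
  no node depends on s4 at all; the second demand re-runs nothing.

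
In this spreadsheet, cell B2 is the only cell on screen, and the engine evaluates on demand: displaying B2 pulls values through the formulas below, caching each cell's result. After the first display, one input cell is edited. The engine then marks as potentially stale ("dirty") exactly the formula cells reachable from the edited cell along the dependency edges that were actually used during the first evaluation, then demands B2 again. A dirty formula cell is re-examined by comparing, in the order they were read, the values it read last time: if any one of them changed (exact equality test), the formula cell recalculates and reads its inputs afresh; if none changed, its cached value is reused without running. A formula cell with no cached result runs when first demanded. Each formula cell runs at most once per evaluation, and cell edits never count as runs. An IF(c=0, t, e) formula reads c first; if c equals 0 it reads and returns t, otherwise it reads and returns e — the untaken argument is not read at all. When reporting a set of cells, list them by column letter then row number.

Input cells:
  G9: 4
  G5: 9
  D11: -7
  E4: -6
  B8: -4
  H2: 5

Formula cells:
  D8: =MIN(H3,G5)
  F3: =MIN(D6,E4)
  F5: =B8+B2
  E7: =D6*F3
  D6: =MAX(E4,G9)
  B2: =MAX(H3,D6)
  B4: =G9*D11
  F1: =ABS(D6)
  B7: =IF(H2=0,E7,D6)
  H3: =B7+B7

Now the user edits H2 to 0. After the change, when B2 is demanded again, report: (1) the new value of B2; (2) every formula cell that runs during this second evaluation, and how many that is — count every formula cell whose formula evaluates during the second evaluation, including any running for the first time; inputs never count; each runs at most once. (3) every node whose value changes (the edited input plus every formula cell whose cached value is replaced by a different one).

Initial pass — values computed on the first demand:
  D6 = MAX(-6, 4) = 4
  B7 = IF(H2=0: H2=5 -> else branch D6) = 4
  H3 = 4 + 4 = 8
  B2 = MAX(8, 4) = 8

Second demand — change propagation:
  F3: newly demanded (no cache) — executes and yields -6.
  E7: newly demanded (no cache) — executes and yields -24.
  B7: re-runs because H2 5->0; new result -24.
  H3: re-runs because B7 4->-24; B7 4->-24; new result -48.
  B2: re-runs because H3 8->-48; new result 4.

The important point: the flipped condition pulls in fresh nodes; E7, F3 run for the first time.

B2 now evaluates to 4.
Run set: B2, B7, E7, F3, H3 (5 run).
Changed values: B2, B7, H2, H3.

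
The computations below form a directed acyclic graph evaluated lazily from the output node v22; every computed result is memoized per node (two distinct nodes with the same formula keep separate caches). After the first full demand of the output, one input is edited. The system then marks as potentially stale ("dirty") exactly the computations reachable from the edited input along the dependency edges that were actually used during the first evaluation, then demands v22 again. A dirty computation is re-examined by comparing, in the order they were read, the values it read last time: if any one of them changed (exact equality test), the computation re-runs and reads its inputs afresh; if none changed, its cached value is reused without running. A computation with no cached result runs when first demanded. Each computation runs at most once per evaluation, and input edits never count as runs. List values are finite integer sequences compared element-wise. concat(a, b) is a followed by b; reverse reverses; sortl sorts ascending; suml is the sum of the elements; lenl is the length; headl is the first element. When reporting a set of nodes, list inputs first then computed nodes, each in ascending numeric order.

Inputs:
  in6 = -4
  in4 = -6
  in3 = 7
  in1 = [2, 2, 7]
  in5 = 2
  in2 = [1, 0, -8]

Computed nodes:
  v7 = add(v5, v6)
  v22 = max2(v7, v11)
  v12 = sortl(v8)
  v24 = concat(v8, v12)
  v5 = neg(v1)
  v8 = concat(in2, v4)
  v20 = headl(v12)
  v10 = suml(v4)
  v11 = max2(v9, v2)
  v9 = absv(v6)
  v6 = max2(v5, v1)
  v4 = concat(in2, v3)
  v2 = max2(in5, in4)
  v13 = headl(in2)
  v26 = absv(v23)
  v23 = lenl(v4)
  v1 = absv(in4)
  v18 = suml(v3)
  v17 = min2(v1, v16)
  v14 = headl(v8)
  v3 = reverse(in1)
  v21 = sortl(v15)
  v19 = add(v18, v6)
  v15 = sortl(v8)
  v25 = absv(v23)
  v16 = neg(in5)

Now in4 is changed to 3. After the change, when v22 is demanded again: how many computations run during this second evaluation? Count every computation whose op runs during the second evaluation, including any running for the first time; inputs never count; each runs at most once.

8 computations run: v1, v2, v5, v6, v7, v9, v11, v22.

First demand of the output computes:
  v1 = absv(-6) = 6
  v2 = max2(2, -6) = 2
  v5 = neg(6) = -6
  v6 = max2(-6, 6) = 6
  v7 = add(-6, 6) = 0
  v9 = absv(6) = 6
  v11 = max2(6, 2) = 6
  v22 = max2(0, 6) = 6

After the edit, cleaning proceeds:
  v1: a read changed (in4 -6->3) — executes, giving 3.
  v2: a read changed (in4 -6->3) — executes, giving 3.
  v5: a read changed (v1 6->3) — executes, giving -3.
  v6: a read changed (v5 -6->-3; v1 6->3) — executes, giving 3.
  v7: a read changed (v5 -6->-3; v6 6->3) — executes, giving 0 — identical to its old value.
  v9: a read changed (v6 6->3) — executes, giving 3.
  v11: a read changed (v9 6->3; v2 2->3) — executes, giving 3.
  v22: a read changed (v11 6->3) — executes, giving 3.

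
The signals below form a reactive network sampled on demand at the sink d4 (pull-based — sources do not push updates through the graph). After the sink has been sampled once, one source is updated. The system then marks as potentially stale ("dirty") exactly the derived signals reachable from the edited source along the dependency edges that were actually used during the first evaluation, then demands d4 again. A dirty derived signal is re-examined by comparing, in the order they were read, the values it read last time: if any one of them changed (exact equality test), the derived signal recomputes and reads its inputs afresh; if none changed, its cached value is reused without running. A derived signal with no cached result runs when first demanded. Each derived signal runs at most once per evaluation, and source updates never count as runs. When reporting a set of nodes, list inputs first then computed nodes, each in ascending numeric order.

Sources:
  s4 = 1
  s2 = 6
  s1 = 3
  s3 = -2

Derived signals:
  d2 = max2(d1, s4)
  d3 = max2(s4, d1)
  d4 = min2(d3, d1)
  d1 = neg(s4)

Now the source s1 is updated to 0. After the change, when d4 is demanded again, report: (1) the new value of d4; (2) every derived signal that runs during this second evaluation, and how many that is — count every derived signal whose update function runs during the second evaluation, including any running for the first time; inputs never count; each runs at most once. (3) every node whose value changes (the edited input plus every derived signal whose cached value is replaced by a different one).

d4 now evaluates to -1.
Run set: none (0 run).
Changed values: s1.
The important point: nothing the output needs ever reads s1, so the edit is invisible to it.

Initial pass — values computed on the first demand:
  d1 = neg(1) = -1
  d3 = max2(1, -1) = 1
  d4 = min2(1, -1) = -1

Second demand — change propagation:
  no demanded computation ever read s1, so the edit dirties nothing and nothing runs.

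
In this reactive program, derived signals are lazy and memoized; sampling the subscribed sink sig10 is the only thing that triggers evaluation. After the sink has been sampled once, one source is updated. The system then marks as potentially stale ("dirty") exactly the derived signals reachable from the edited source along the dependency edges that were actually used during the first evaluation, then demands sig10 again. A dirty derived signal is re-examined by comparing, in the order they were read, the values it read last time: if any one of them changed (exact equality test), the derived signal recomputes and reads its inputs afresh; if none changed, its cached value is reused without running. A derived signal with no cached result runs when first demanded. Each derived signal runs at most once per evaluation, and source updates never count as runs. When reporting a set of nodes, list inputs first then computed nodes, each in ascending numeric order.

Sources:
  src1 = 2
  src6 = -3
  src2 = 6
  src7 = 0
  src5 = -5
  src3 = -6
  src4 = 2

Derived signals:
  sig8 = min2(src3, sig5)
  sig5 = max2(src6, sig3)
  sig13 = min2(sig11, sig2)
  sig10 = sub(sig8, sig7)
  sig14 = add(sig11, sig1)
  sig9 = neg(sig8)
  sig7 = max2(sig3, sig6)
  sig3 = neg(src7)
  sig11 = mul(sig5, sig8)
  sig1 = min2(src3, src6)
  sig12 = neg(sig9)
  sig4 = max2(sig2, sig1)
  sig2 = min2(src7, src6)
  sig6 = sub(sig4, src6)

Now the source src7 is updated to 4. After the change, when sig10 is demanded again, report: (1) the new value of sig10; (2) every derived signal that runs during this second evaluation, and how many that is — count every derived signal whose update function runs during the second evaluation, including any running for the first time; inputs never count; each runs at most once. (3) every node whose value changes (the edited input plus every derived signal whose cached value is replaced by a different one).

Demanding sig10 again yields -6.
5 derived signals run: sig2, sig3, sig5, sig7, sig8.
The nodes whose values change: src7, sig3, sig5.
Note where the cutoff bites: sig4 is checked, finds nothing changed, and keeps its cache.

First demand of the output computes:
  sig1 = min2(-6, -3) = -6
  sig2 = min2(0, -3) = -3
  sig3 = neg(0) = 0
  sig4 = max2(-3, -6) = -3
  sig5 = max2(-3, 0) = 0
  sig6 = sub(-3, -3) = 0
  sig7 = max2(0, 0) = 0
  sig8 = min2(-6, 0) = -6
  sig10 = sub(-6, 0) = -6

After the edit, cleaning proceeds:
  sig2: a read changed (src7 0->4) — executes, giving -3 — identical to its old value.
  sig3: a read changed (src7 0->4) — executes, giving -4.
  sig4: dirty, but its reads are unchanged (sig2 unchanged, sig1 unchanged); cached -3 stands.
  sig5: a read changed (sig3 0->-4) — executes, giving -3.
  sig6: dirty, but its reads are unchanged (sig4 unchanged, src6 unchanged); cached 0 stands.
  sig7: a read changed (sig3 0->-4) — executes, giving 0 — identical to its old value.
  sig8: a read changed (sig5 0->-3) — executes, giving -6 — identical to its old value.
  sig10: dirty, but its reads are unchanged (sig8 unchanged, sig7 unchanged); cached -6 stands.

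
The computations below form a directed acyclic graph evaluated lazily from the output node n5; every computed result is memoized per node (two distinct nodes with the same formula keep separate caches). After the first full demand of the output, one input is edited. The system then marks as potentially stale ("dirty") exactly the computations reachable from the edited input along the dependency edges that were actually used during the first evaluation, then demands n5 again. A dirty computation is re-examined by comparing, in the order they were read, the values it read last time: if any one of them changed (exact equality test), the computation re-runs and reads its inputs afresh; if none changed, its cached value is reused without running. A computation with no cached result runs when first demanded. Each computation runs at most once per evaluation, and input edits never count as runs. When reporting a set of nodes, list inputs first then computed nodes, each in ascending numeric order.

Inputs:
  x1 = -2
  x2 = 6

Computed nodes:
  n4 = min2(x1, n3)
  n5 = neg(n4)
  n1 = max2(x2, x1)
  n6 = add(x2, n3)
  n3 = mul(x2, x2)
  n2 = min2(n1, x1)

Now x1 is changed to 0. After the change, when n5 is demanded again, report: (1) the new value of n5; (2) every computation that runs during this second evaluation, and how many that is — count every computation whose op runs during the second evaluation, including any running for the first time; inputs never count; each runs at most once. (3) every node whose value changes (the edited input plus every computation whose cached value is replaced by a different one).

Demanding n5 again yields 0.
2 computations run: n4, n5.
The nodes whose values change: x1, n4, n5.

First demand of the output computes:
  n3 = mul(6, 6) = 36
  n4 = min2(-2, 36) = -2
  n5 = neg(-2) = 2

After the edit, cleaning proceeds:
  n4: a read changed (x1 -2->0) — executes, giving 0.
  n5: a read changed (n4 -2->0) — executes, giving 0.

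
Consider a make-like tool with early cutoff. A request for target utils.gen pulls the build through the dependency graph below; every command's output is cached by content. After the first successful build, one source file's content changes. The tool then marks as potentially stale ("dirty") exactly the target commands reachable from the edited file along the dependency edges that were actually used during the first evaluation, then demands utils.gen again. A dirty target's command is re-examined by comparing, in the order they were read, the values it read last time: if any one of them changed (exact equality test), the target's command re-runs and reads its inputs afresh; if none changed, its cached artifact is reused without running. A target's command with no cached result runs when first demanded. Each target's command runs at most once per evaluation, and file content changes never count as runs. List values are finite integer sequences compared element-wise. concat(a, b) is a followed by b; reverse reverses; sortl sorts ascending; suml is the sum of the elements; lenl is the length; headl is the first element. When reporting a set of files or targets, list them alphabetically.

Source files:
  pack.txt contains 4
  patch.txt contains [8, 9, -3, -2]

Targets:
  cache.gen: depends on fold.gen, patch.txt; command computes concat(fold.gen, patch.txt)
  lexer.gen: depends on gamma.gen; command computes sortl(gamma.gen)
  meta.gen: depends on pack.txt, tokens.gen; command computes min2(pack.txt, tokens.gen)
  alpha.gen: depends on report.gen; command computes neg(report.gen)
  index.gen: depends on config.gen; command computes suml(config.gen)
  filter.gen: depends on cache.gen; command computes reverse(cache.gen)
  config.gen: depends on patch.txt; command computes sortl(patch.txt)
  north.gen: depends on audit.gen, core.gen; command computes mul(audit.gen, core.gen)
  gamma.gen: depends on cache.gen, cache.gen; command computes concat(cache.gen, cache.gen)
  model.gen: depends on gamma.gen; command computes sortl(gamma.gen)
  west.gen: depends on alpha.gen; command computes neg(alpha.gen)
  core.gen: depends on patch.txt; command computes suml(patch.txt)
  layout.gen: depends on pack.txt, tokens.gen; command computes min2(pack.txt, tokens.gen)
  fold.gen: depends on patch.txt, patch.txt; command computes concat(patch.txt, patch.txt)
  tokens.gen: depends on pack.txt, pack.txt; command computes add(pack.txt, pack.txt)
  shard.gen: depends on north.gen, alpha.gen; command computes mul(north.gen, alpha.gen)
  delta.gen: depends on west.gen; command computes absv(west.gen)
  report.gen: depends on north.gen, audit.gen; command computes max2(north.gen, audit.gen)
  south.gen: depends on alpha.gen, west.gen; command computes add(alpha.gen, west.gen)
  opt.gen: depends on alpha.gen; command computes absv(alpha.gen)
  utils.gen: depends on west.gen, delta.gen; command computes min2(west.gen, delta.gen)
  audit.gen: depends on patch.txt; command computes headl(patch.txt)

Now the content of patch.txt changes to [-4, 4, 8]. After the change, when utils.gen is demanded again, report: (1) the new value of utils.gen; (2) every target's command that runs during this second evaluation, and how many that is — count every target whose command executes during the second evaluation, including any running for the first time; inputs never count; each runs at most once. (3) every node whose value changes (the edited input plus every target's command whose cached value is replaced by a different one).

First demand of the output computes:
  audit.gen = headl([8, 9, -3, -2]) = 8
  core.gen = suml([8, 9, -3, -2]) = 12
  north.gen = mul(8, 12) = 96
  report.gen = max2(96, 8) = 96
  alpha.gen = neg(96) = -96
  west.gen = neg(-96) = 96
  delta.gen = absv(96) = 96
  utils.gen = min2(96, 96) = 96

After the edit, cleaning proceeds:
  audit.gen: a read changed (patch.txt [8, 9, -3, -2]->[-4, 4, 8]) — executes, giving -4.
  core.gen: a read changed (patch.txt [8, 9, -3, -2]->[-4, 4, 8]) — executes, giving 8.
  north.gen: a read changed (audit.gen 8->-4; core.gen 12->8) — executes, giving -32.
  report.gen: a read changed (north.gen 96->-32; audit.gen 8->-4) — executes, giving -4.
  alpha.gen: a read changed (report.gen 96->-4) — executes, giving 4.
  west.gen: a read changed (alpha.gen -96->4) — executes, giving -4.
  delta.gen: a read changed (west.gen 96->-4) — executes, giving 4.
  utils.gen: a read changed (west.gen 96->-4; delta.gen 96->4) — executes, giving -4.

Demanding utils.gen again yields -4.
8 target commands run: alpha.gen, audit.gen, core.gen, delta.gen, north.gen, report.gen, utils.gen, west.gen.
The nodes whose values change: alpha.gen, audit.gen, core.gen, delta.gen, north.gen, patch.txt, report.gen, utils.gen, west.gen.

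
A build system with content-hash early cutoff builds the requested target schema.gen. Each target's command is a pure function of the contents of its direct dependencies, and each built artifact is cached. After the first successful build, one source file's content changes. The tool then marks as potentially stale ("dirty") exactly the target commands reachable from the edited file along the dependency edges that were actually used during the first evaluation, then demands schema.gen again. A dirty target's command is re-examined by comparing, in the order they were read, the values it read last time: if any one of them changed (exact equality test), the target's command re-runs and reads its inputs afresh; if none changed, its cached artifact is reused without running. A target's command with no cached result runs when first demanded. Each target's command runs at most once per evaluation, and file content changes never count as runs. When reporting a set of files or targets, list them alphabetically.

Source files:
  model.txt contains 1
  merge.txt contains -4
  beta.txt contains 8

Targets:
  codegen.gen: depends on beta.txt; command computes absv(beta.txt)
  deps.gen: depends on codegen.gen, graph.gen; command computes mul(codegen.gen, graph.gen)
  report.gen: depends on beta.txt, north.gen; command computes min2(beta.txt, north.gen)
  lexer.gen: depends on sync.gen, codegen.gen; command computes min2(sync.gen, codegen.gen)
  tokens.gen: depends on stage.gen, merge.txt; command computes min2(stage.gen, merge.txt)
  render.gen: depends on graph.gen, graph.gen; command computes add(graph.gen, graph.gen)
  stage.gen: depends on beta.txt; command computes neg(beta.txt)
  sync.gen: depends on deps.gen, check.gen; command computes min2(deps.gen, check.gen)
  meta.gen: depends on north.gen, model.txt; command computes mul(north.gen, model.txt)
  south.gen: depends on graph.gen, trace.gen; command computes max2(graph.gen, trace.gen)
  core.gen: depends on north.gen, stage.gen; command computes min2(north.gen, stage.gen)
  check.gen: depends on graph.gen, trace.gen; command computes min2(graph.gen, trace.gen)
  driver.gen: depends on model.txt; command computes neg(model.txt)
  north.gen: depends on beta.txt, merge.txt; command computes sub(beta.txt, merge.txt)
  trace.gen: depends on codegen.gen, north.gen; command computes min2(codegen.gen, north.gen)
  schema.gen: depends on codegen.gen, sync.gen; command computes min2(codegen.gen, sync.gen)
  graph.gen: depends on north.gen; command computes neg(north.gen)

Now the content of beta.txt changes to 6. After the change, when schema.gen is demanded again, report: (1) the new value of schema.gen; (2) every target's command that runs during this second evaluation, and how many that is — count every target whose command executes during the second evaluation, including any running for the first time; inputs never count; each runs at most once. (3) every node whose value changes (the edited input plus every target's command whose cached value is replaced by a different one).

First evaluation (everything demanded from the output):
  codegen.gen = absv(8) = 8
  north.gen = sub(8, -4) = 12
  graph.gen = neg(12) = -12
  deps.gen = mul(8, -12) = -96
  trace.gen = min2(8, 12) = 8
  check.gen = min2(-12, 8) = -12
  sync.gen = min2(-96, -12) = -96
  schema.gen = min2(8, -96) = -96

Propagation after the edit:
  codegen.gen: runs — beta.txt 8->6; result 6.
  north.gen: runs — beta.txt 8->6; result 10.
  graph.gen: runs — north.gen 12->10; result -10.
  deps.gen: runs — codegen.gen 8->6; graph.gen -12->-10; result -60.
  trace.gen: runs — codegen.gen 8->6; north.gen 12->10; result 6.
  check.gen: runs — graph.gen -12->-10; trace.gen 8->6; result -10.
  sync.gen: runs — deps.gen -96->-60; check.gen -12->-10; result -60.
  schema.gen: runs — codegen.gen 8->6; sync.gen -96->-60; result -60.

New value of schema.gen: -60.
Target commands that run: check.gen, codegen.gen, deps.gen, graph.gen, north.gen, schema.gen, sync.gen, trace.gen — 8 in total.
Values that change: beta.txt, check.gen, codegen.gen, deps.gen, graph.gen, north.gen, schema.gen, sync.gen, trace.gen.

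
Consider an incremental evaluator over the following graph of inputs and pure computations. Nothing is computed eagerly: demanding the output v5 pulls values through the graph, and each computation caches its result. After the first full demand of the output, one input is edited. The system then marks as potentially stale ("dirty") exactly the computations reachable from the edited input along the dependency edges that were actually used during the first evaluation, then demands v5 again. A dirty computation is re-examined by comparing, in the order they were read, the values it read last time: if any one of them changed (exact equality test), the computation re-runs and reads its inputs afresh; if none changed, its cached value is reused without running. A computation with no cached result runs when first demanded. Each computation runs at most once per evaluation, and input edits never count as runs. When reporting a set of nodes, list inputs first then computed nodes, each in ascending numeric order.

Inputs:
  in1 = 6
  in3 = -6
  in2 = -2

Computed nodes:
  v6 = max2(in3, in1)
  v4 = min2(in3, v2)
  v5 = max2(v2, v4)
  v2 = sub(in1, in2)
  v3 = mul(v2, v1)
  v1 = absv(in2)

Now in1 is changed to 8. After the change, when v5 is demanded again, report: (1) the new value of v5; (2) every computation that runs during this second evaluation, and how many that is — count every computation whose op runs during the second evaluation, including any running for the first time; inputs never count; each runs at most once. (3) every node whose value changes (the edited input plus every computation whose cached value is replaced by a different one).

v5 now evaluates to 10.
Run set: v2, v4, v5 (3 run).
Changed values: in1, v2, v5.

Initial pass — values computed on the first demand:
  v2 = sub(6, -2) = 8
  v4 = min2(-6, 8) = -6
  v5 = max2(8, -6) = 8

Second demand — change propagation:
  v2: re-runs because in1 6->8; new result 10.
  v4: re-runs because v2 8->10; new result -6 (unchanged).
  v5: re-runs because v2 8->10; new result 10.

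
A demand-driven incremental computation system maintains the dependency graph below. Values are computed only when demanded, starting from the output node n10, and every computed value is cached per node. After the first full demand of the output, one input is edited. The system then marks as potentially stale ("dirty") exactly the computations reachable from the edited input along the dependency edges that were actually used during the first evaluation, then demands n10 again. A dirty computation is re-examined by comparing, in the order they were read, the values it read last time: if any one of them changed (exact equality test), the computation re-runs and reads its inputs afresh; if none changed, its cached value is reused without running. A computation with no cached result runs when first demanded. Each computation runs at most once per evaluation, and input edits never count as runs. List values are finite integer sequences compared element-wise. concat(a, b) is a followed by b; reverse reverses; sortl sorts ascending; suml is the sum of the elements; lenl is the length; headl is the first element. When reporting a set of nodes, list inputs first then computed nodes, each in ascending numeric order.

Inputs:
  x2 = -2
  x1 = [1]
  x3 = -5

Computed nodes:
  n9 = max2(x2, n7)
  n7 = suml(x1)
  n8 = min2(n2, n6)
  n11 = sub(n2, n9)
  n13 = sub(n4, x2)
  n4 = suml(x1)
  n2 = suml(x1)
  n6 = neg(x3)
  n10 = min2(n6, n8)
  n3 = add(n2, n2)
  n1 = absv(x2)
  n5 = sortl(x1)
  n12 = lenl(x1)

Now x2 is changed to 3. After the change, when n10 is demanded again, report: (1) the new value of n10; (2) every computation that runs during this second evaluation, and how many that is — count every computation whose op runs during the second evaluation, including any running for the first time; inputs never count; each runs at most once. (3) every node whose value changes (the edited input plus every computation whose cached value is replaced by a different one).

New value of n10: 1.
Computations that run: none — 0 in total.
Values that change: x2.
Key observation: x2 is never demanded by the output, so the edit triggers no recomputation at all.

First evaluation (everything demanded from the output):
  n2 = suml([1]) = 1
  n6 = neg(-5) = 5
  n8 = min2(1, 5) = 1
  n10 = min2(5, 1) = 1

Propagation after the edit:
  x2 feeds no computation that the output demands — nothing is marked dirty and nothing runs.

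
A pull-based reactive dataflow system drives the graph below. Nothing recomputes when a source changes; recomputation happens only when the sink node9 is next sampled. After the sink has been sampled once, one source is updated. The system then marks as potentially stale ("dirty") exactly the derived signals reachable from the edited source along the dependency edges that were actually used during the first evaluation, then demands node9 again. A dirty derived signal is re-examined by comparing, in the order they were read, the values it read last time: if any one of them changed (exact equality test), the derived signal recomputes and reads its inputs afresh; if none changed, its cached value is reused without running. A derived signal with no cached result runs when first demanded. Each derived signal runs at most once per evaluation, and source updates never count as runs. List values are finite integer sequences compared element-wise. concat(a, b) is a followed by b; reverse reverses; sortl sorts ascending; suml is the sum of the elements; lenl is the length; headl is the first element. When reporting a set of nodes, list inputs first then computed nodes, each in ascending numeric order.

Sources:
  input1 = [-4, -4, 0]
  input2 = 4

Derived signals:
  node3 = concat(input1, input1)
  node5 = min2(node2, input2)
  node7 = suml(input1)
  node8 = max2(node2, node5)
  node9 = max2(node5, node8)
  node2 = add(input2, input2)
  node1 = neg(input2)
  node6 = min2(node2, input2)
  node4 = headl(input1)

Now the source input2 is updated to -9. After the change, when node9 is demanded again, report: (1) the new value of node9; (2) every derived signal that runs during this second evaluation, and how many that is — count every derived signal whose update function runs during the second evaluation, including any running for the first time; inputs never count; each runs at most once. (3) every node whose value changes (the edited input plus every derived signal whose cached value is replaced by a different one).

First evaluation (everything demanded from the output):
  node2 = add(4, 4) = 8
  node5 = min2(8, 4) = 4
  node8 = max2(8, 4) = 8
  node9 = max2(4, 8) = 8

Propagation after the edit:
  node2: runs — input2 4->-9; input2 4->-9; result -18.
  node5: runs — node2 8->-18; input2 4->-9; result -18.
  node8: runs — node2 8->-18; node5 4->-18; result -18.
  node9: runs — node5 4->-18; node8 8->-18; result -18.

New value of node9: -18.
Derived signals that run: node2, node5, node8, node9 — 4 in total.
Values that change: input2, node2, node5, node8, node9.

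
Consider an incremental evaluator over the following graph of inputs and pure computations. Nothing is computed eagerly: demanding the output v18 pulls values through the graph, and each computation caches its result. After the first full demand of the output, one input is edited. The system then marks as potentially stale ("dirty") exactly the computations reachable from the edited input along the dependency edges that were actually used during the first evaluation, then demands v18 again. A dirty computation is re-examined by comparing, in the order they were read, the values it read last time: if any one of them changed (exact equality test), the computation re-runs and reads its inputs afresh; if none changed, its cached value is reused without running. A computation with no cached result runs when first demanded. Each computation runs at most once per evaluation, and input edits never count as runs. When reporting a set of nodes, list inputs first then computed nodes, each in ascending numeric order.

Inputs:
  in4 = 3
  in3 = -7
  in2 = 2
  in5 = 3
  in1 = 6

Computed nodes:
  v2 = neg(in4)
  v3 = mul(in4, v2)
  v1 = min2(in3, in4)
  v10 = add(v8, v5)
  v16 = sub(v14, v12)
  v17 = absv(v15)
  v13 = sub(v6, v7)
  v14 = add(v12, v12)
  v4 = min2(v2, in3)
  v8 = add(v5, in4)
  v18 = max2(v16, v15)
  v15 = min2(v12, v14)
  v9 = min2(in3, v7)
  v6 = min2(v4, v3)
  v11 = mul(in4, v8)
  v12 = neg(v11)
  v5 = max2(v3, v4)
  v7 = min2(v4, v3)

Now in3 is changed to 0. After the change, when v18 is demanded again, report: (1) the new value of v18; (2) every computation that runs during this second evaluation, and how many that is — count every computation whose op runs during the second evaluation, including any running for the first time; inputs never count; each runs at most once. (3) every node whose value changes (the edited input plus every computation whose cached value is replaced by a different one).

Initial pass — values computed on the first demand:
  v2 = neg(3) = -3
  v3 = mul(3, -3) = -9
  v4 = min2(-3, -7) = -7
  v5 = max2(-9, -7) = -7
  v8 = add(-7, 3) = -4
  v11 = mul(3, -4) = -12
  v12 = neg(-12) = 12
  v14 = add(12, 12) = 24
  v15 = min2(12, 24) = 12
  v16 = sub(24, 12) = 12
  v18 = max2(12, 12) = 12

Second demand — change propagation:
  v4: re-runs because in3 -7->0; new result -3.
  v5: re-runs because v4 -7->-3; new result -3.
  v8: re-runs because v5 -7->-3; new result 0.
  v11: re-runs because v8 -4->0; new result 0.
  v12: re-runs because v11 -12->0; new result 0.
  v14: re-runs because v12 12->0; v12 12->0; new result 0.
  v15: re-runs because v12 12->0; v14 24->0; new result 0.
  v16: re-runs because v14 24->0; v12 12->0; new result 0.
  v18: re-runs because v16 12->0; v15 12->0; new result 0.

v18 now evaluates to 0.
Run set: v4, v5, v8, v11, v12, v14, v15, v16, v18 (9 run).
Changed values: in3, v4, v5, v8, v11, v12, v14, v15, v16, v18.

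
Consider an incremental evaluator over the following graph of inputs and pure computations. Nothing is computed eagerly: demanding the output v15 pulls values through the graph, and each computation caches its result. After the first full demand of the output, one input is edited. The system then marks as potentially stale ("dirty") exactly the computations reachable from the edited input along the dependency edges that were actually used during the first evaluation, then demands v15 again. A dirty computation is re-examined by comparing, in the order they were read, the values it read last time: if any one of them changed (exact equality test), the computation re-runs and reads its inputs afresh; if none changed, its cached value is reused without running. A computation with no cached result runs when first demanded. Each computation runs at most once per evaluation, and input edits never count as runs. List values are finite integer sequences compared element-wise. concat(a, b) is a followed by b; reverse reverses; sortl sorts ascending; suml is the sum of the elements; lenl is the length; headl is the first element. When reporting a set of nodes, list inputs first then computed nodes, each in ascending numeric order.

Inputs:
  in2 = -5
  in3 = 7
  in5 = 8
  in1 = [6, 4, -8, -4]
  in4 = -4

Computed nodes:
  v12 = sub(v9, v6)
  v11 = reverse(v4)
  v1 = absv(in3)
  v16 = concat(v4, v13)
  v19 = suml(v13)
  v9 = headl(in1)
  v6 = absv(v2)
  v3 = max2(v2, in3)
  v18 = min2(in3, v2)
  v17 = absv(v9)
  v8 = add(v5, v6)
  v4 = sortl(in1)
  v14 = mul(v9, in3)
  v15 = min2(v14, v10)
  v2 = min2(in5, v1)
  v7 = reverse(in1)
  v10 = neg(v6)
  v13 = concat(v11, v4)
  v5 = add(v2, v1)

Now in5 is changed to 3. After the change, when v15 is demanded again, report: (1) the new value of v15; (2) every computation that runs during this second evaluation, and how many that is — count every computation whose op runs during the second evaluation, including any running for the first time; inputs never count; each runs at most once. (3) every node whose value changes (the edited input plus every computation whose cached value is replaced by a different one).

v15 now evaluates to -3.
Run set: v2, v6, v10, v15 (4 run).
Changed values: in5, v2, v6, v10, v15.

Initial pass — values computed on the first demand:
  v1 = absv(7) = 7
  v2 = min2(8, 7) = 7
  v6 = absv(7) = 7
  v9 = headl([6, 4, -8, -4]) = 6
  v10 = neg(7) = -7
  v14 = mul(6, 7) = 42
  v15 = min2(42, -7) = -7

Second demand — change propagation:
  v2: re-runs because in5 8->3; new result 3.
  v6: re-runs because v2 7->3; new result 3.
  v10: re-runs because v6 7->3; new result -3.
  v15: re-runs because v10 -7->-3; new result -3.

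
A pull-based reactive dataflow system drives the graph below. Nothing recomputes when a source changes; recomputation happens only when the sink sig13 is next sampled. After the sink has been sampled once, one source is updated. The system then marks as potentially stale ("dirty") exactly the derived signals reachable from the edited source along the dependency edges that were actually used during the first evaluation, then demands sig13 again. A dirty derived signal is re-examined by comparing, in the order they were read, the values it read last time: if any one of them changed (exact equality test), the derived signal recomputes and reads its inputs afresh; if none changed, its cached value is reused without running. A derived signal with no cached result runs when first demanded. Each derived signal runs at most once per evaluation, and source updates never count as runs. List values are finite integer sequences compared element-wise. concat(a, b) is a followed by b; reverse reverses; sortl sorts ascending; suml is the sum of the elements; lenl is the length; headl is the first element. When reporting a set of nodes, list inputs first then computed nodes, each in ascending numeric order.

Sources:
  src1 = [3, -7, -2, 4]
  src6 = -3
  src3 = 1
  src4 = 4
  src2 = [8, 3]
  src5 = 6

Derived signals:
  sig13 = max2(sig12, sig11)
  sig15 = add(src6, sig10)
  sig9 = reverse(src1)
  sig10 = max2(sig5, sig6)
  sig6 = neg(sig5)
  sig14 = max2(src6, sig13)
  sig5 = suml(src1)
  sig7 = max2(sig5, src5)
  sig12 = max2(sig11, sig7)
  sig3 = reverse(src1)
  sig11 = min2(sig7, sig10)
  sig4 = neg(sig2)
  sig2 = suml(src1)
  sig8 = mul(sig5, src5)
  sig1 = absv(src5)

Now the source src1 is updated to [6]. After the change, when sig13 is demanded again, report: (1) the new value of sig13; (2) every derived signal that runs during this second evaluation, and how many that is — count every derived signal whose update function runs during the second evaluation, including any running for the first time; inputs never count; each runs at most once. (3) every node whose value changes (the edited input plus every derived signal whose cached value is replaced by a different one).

New value of sig13: 6.
Derived signals that run: sig5, sig6, sig7, sig10, sig11, sig12, sig13 — 7 in total.
Values that change: src1, sig5, sig6, sig10, sig11.

First evaluation (everything demanded from the output):
  sig5 = suml([3, -7, -2, 4]) = -2
  sig6 = neg(-2) = 2
  sig7 = max2(-2, 6) = 6
  sig10 = max2(-2, 2) = 2
  sig11 = min2(6, 2) = 2
  sig12 = max2(2, 6) = 6
  sig13 = max2(6, 2) = 6

Propagation after the edit:
  sig5: runs — src1 [3, -7, -2, 4]->[6]; result 6.
  sig6: runs — sig5 -2->6; result -6.
  sig7: runs — sig5 -2->6; result 6 (same value as before).
  sig10: runs — sig5 -2->6; sig6 2->-6; result 6.
  sig11: runs — sig10 2->6; result 6.
  sig12: runs — sig11 2->6; result 6 (same value as before).
  sig13: runs — sig11 2->6; result 6 (same value as before).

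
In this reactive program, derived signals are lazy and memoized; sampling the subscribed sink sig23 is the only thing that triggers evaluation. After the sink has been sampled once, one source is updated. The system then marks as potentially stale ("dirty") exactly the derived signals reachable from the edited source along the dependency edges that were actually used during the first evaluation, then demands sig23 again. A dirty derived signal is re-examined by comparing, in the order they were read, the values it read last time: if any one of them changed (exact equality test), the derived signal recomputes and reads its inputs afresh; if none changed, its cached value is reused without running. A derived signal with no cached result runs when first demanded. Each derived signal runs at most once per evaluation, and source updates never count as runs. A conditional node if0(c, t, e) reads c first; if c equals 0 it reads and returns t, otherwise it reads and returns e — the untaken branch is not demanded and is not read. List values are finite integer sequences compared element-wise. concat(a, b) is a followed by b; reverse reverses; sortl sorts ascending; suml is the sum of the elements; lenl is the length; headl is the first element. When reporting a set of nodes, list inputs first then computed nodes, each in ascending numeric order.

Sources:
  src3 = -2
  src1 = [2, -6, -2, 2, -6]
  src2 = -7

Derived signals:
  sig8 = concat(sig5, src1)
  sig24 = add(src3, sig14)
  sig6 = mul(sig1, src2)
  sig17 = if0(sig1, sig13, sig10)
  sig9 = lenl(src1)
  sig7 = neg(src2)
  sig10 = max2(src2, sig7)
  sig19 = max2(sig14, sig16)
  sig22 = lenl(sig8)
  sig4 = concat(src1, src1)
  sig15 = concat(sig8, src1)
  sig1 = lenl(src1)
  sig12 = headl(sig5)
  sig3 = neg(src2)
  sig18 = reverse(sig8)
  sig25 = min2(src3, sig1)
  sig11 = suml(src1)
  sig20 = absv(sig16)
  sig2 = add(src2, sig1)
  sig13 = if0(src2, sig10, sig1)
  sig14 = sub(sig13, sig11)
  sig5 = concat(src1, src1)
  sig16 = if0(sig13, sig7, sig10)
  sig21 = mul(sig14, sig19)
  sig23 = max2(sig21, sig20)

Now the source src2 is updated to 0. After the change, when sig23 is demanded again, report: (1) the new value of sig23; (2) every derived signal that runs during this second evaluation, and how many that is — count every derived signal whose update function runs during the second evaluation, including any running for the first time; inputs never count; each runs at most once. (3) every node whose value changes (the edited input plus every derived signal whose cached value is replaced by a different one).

First demand of the output computes:
  sig1 = lenl([2, -6, -2, 2, -6]) = 5
  sig7 = neg(-7) = 7
  sig10 = max2(-7, 7) = 7
  sig11 = suml([2, -6, -2, 2, -6]) = -10
  sig13 = if0(src2=-7 -> else branch sig1) = 5
  sig14 = sub(5, -10) = 15
  sig16 = if0(sig13=5 -> else branch sig10) = 7
  sig19 = max2(15, 7) = 15
  sig20 = absv(7) = 7
  sig21 = mul(15, 15) = 225
  sig23 = max2(225, 7) = 225

After the edit, cleaning proceeds:
  sig7: a read changed (src2 -7->0) — executes, giving 0.
  sig10: a read changed (src2 -7->0; sig7 7->0) — executes, giving 0.
  sig13: a read changed (src2 -7->0) — executes, giving 0.
  sig14: a read changed (sig13 5->0) — executes, giving 10.
  sig16: a read changed (sig13 5->0; sig10 7->0) — executes, giving 0.
  sig19: a read changed (sig14 15->10; sig16 7->0) — executes, giving 10.
  sig20: a read changed (sig16 7->0) — executes, giving 0.
  sig21: a read changed (sig14 15->10; sig19 15->10) — executes, giving 100.
  sig23: a read changed (sig21 225->100; sig20 7->0) — executes, giving 100.

Demanding sig23 again yields 100.
9 derived signals run: sig7, sig10, sig13, sig14, sig16, sig19, sig20, sig21, sig23.
The nodes whose values change: src2, sig7, sig10, sig13, sig14, sig16, sig19, sig20, sig21, sig23.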